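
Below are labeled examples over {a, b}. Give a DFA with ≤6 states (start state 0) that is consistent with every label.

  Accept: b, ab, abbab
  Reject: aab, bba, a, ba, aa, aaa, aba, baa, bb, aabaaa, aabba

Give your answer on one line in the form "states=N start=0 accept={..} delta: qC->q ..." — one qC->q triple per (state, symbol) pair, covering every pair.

states=4 start=0 accept={0,2} delta: 0a->1 0b->2 1a->3 1b->0 2a->1 2b->1 3a->1 3b->1

Fold the examples into a partial DFA from state 0: repeatedly fix the first undefined (state, symbol) met by the shortest-then-alphabetical prefix, trying targets in increasing order and rejecting any under which an Accept and a Reject string meet in one state with the same remainder; add a state when all current targets are rejected. Accepting states are where Accept strings end.
a: 0a undefined. 0a->0: no, b/aab meet in 0 with "b" left. Open state 1: 0a->1.
b: 0b undefined. 0b->0: no, b/bb meet in 0. 0b->1: no, b/a meet in 1. Open state 2: 0b->2.
aa: 1a undefined. 1a->0: no, b/aab meet in 2. 1a->1: no, ab/aab meet in 1 with "b" left. 1a->2: no, b/aa meet in 2. Open state 3: 1a->3.
ab: 1b undefined. 1b->0: ok.
ba: 2a undefined. 2a->0: no, ab/ba meet in 0. 2a->1: ok.
bb: 2b undefined. 2b->0: no, ab/bb meet in 0. 2b->1: ok.
aaa: 3a undefined. 3a->0: no, ab/aaa meet in 0. 3a->1: ok.
aab: 3b undefined. 3b->0: no, ab/aab meet in 0. 3b->1: ok.
All examples now run through 4 states with every (state, symbol) defined. Accept strings end in {0,2}, Reject strings end in {1,3}; accept={0,2}.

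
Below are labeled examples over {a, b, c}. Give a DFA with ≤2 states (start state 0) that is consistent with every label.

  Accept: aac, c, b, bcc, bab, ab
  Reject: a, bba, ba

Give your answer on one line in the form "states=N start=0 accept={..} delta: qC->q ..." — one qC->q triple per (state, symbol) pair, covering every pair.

Grow the machine one transition at a time. Run the examples from 0; the earliest place one falls off (shortest prefix, ties alphabetical) gets sent to the lowest-numbered state that keeps every Accept/Reject pair distinguishable — a pair clashes when both reach the same state with identical unread suffix — and to a fresh state only if none does.
a: 0a undefined. 0a->0: ok.
b: 0b undefined. 0b->0: no, b/a meet in 0. Open state 1: 0b->1.
c: 0c undefined. 0c->0: no, aac/a meet in 0. 0c->1: ok.
ba: 1a undefined. 1a->0: ok.
bb: 1b undefined. 1b->0: ok.
bc: 1c undefined. 1c->0: ok.
All examples now run through 2 states with every (state, symbol) defined. Accept strings end in {1}, Reject strings end in {0}; accept={1}.

states=2 start=0 accept={1} delta: 0a->0 0b->1 0c->1 1a->0 1b->0 1c->0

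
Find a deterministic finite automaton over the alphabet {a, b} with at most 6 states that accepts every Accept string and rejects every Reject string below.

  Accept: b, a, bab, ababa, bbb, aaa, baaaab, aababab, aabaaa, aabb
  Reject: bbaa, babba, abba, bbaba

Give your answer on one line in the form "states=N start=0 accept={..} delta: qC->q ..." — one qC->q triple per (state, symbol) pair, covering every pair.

State merging on the prefix tree: take the shortest (then alphabetical) example prefix whose next move is undefined and point that move at state 0, else 1, else 2, ...; a target is out if some Accept/Reject pair would then sit in one state with the same input left (inseparable). If every existing state is out, open a new one.
a: 0a undefined. 0a->0: ok.
b: 0b undefined. 0b->0: no, b/bbaa meet in 0. Open state 1: 0b->1.
ba: 1a undefined. 1a->0: ok.
bb: 1b undefined. 1b->0: no, a/bbaa meet in 0. 1b->1: no, a/bbaa meet in 0. Open state 2: 1b->2.
bba: 2a undefined. 2a->0: no, a/bbaa meet in 0. 2a->1: no, b/babba meet in 1. 2a->2: no, aabb/bbaa meet in 2. Open state 3: 2a->3.
bbb: 2b undefined. 2b->0: ok.
bbaa: 3a undefined. 3a->0: no, a/bbaa meet in 0. 3a->1: no, b/bbaa meet in 1. 3a->2: no, aabb/bbaa meet in 2. 3a->3: ok.
bbab: 3b undefined. 3b->0: no, a/bbaba meet in 0. 3b->1: no, a/bbaba meet in 0. 3b->2: ok.
All examples now run through 4 states with every (state, symbol) defined. Accept strings end in {0,1,2}, Reject strings end in {3}; accept={0,1,2}.

states=4 start=0 accept={0,1,2} delta: 0a->0 0b->1 1a->0 1b->2 2a->3 2b->0 3a->3 3b->2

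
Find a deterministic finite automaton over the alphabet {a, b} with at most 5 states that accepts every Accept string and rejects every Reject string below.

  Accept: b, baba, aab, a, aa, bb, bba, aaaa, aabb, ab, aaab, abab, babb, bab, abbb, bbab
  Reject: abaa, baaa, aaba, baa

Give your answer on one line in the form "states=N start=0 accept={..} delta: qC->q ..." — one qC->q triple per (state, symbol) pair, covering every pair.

State merging on the prefix tree: take the shortest (then alphabetical) example prefix whose next move is undefined and point that move at state 0, else 1, else 2, ...; a target is out if some Accept/Reject pair would then sit in one state with the same input left (inseparable). If every existing state is out, open a new one.
a: 0a undefined. 0a->0: ok.
b: 0b undefined. 0b->0: no, b/abaa meet in 0. Open state 1: 0b->1.
ba: 1a undefined. 1a->0: no, baba/abaa meet in 0. 1a->1: no, b/abaa meet in 1. Open state 2: 1a->2.
bb: 1b undefined. 1b->0: ok.
baa: 2a undefined. 2a->0: no, a/abaa meet in 0. 2a->1: no, b/abaa meet in 1. 2a->2: ok.
bab: 2b undefined. 2b->0: ok.
All examples now run through 3 states with every (state, symbol) defined. Accept strings end in {0,1}, Reject strings end in {2}; accept={0,1}.

states=3 start=0 accept={0,1} delta: 0a->0 0b->1 1a->2 1b->0 2a->2 2b->0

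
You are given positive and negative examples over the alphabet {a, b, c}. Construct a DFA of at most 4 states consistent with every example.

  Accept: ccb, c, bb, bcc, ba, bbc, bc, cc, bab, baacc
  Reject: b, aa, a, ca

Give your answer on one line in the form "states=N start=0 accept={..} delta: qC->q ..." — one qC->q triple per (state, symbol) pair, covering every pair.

State merging on the prefix tree: take the shortest (then alphabetical) example prefix whose next move is undefined and point that move at state 0, else 1, else 2, ...; a target is out if some Accept/Reject pair would then sit in one state with the same input left (inseparable). If every existing state is out, open a new one.
a: 0a undefined. 0a->0: ok.
b: 0b undefined. 0b->0: no, bb/b meet in 0. Open state 1: 0b->1.
c: 0c undefined. 0c->0: no, ccb/b meet in 1. 0c->1: no, c/b meet in 1. Open state 2: 0c->2.
ba: 1a undefined. 1a->0: no, ba/aa meet in 0. 1a->1: no, ba/b meet in 1. 1a->2: ok.
bb: 1b undefined. 1b->0: no, bb/aa meet in 0. 1b->1: no, bb/b meet in 1. 1b->2: ok.
bc: 1c undefined. 1c->0: no, bc/aa meet in 0. 1c->1: no, bcc/b meet in 1. 1c->2: ok.
ca: 2a undefined. 2a->0: ok.
cc: 2c undefined. 2c->0: no, ccb/b meet in 1. 2c->1: no, bcc/b meet in 1. 2c->2: ok.
bab: 2b undefined. 2b->0: no, ccb/aa meet in 0. 2b->1: no, ccb/b meet in 1. 2b->2: ok.
All examples now run through 3 states with every (state, symbol) defined. Accept strings end in {2}, Reject strings end in {0,1}; accept={2}.

states=3 start=0 accept={2} delta: 0a->0 0b->1 0c->2 1a->2 1b->2 1c->2 2a->0 2b->2 2c->2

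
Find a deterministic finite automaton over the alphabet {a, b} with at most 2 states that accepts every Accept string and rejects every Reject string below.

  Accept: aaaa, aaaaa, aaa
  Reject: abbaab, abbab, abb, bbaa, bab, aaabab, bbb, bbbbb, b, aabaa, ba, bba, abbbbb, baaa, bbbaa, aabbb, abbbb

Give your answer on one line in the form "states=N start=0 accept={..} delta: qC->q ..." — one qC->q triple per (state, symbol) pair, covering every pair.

states=2 start=0 accept={0} delta: 0a->0 0b->1 1a->1 1b->1

Fold the examples into a partial DFA from state 0: repeatedly fix the first undefined (state, symbol) met by the shortest-then-alphabetical prefix, trying targets in increasing order and rejecting any under which an Accept and a Reject string meet in one state with the same remainder; add a state when all current targets are rejected. Accepting states are where Accept strings end.
a: 0a undefined. 0a->0: ok.
b: 0b undefined. 0b->0: no, aaaa/abbaab meet in 0. Open state 1: 0b->1.
ba: 1a undefined. 1a->0: no, aaaa/aabaa meet in 0. 1a->1: ok.
bb: 1b undefined. 1b->0: no, aaaa/abb meet in 0. 1b->1: ok.
All examples now run through 2 states with every (state, symbol) defined. Accept strings end in {0}, Reject strings end in {1}; accept={0}.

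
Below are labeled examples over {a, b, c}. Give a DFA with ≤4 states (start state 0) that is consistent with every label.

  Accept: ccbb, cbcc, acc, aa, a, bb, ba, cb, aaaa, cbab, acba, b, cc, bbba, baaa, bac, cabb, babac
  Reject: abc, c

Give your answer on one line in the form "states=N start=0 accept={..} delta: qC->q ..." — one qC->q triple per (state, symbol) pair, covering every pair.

states=4 start=0 accept={0,1,3} delta: 0a->0 0b->1 0c->2 1a->3 1b->0 1c->2 2a->0 2b->0 2c->0 3a->0 3b->1 3c->0

Grow the machine one transition at a time. Run the examples from 0; the earliest place one falls off (shortest prefix, ties alphabetical) gets sent to the lowest-numbered state that keeps every Accept/Reject pair distinguishable — a pair clashes when both reach the same state with identical unread suffix — and to a fresh state only if none does.
a: 0a undefined. 0a->0: ok.
b: 0b undefined. 0b->0: no, bac/abc meet in 0 with "c" left. Open state 1: 0b->1.
c: 0c undefined. 0c->0: no, acc/c meet in 0. 0c->1: no, acc/abc meet in 1 with "c" left. Open state 2: 0c->2.
ba: 1a undefined. 1a->0: no, bac/c meet in 2. 1a->1: no, bac/abc meet in 1 with "c" left. 1a->2: no, ba/c meet in 2. Open state 3: 1a->3.
bb: 1b undefined. 1b->0: ok.
ca: 2a undefined. 2a->0: ok.
cb: 2b undefined. 2b->0: ok.
cc: 2c undefined. 2c->0: ok.
abc: 1c undefined. 1c->0: no, ccbb/abc meet in 0. 1c->1: no, cbab/abc meet in 1. 1c->2: ok.
baa: 3a undefined. 3a->0: ok.
bab: 3b undefined. 3b->0: no, babac/abc meet in 2. 3b->1: ok.
bac: 3c undefined. 3c->0: ok.
All examples now run through 4 states with every (state, symbol) defined. Accept strings end in {0,1,3}, Reject strings end in {2}; accept={0,1,3}.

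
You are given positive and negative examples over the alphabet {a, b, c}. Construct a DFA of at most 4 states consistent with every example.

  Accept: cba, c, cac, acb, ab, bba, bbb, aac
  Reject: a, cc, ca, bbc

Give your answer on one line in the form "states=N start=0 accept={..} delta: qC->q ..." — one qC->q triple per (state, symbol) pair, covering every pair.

states=3 start=0 accept={1,2} delta: 0a->0 0b->1 0c->1 1a->0 1b->2 1c->0 2a->1 2b->1 2c->0

Grow the machine one transition at a time. Run the examples from 0; the earliest place one falls off (shortest prefix, ties alphabetical) gets sent to the lowest-numbered state that keeps every Accept/Reject pair distinguishable — a pair clashes when both reach the same state with identical unread suffix — and to a fresh state only if none does.
a: 0a undefined. 0a->0: ok.
b: 0b undefined. 0b->0: no, c/bbc meet in 0 with "c" left. Open state 1: 0b->1.
c: 0c undefined. 0c->0: no, c/a meet in 0. 0c->1: ok.
bb: 1b undefined. 1b->0: no, cba/a meet in 0. 1b->1: no, cba/ca meet in 1 with "a" left. Open state 2: 1b->2.
ca: 1a undefined. 1a->0: ok.
cc: 1c undefined. 1c->0: ok.
bba: 2a undefined. 2a->0: no, cba/a meet in 0. 2a->1: ok.
bbb: 2b undefined. 2b->0: no, bbb/a meet in 0. 2b->1: ok.
bbc: 2c undefined. 2c->0: ok.
All examples now run through 3 states with every (state, symbol) defined. Accept strings end in {1,2}, Reject strings end in {0}; accept={1,2}.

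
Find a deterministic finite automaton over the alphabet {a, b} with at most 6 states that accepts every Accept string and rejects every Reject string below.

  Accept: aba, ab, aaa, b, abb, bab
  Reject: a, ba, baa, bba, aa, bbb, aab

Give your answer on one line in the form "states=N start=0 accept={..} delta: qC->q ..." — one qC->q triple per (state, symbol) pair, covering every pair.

Fold the examples into a partial DFA from state 0: repeatedly fix the first undefined (state, symbol) met by the shortest-then-alphabetical prefix, trying targets in increasing order and rejecting any under which an Accept and a Reject string meet in one state with the same remainder; add a state when all current targets are rejected. Accepting states are where Accept strings end.
a: 0a undefined. 0a->0: no, aba/ba meet in 0 with "ba" left. Open state 1: 0a->1.
b: 0b undefined. 0b->0: no, b/bbb meet in 0. 0b->1: no, aba/bba meet in 1 with "ba" left. Open state 2: 0b->2.
aa: 1a undefined. 1a->0: no, aaa/a meet in 1. 1a->1: no, ab/aab meet in 1 with "b" left. 1a->2: no, aaa/ba meet in 2 with "a" left. Open state 3: 1a->3.
ab: 1b undefined. 1b->0: no, aba/a meet in 1. 1b->1: no, aba/aa meet in 3. 1b->2: no, aba/ba meet in 2 with "a" left. 1b->3: no, ab/aa meet in 3. Open state 4: 1b->4.
ba: 2a undefined. 2a->0: ok.
bb: 2b undefined. 2b->0: no, b/bbb meet in 2. 2b->1: no, ab/bbb meet in 4. 2b->2: no, b/bbb meet in 2. 2b->3: no, aaa/bba meet in 3 with "a" left. 2b->4: no, aba/bba meet in 4 with "a" left. Open state 5: 2b->5.
aaa: 3a undefined. 3a->0: no, aaa/ba meet in 0. 3a->1: no, aaa/a meet in 1. 3a->2: ok.
aab: 3b undefined. 3b->0: ok.
aba: 4a undefined. 4a->0: no, aba/ba meet in 0. 4a->1: no, aba/a meet in 1. 4a->2: ok.
abb: 4b undefined. 4b->0: no, abb/ba meet in 0. 4b->1: no, abb/a meet in 1. 4b->2: ok.
bba: 5a undefined. 5a->0: ok.
bbb: 5b undefined. 5b->0: ok.
All examples now run through 6 states with every (state, symbol) defined. Accept strings end in {2,4}, Reject strings end in {0,1,3}; accept={2,4}.

states=6 start=0 accept={2,4} delta: 0a->1 0b->2 1a->3 1b->4 2a->0 2b->5 3a->2 3b->0 4a->2 4b->2 5a->0 5b->0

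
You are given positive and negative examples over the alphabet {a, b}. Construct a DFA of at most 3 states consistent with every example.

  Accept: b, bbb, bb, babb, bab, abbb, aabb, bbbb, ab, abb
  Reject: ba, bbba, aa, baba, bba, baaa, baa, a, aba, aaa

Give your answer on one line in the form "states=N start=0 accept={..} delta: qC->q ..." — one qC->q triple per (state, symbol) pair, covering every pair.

states=2 start=0 accept={1} delta: 0a->0 0b->1 1a->0 1b->1

State merging on the prefix tree: take the shortest (then alphabetical) example prefix whose next move is undefined and point that move at state 0, else 1, else 2, ...; a target is out if some Accept/Reject pair would then sit in one state with the same input left (inseparable). If every existing state is out, open a new one.
a: 0a undefined. 0a->0: ok.
b: 0b undefined. 0b->0: no, b/ba meet in 0. Open state 1: 0b->1.
ba: 1a undefined. 1a->0: ok.
bb: 1b undefined. 1b->0: no, bb/ba meet in 0. 1b->1: ok.
All examples now run through 2 states with every (state, symbol) defined. Accept strings end in {1}, Reject strings end in {0}; accept={1}.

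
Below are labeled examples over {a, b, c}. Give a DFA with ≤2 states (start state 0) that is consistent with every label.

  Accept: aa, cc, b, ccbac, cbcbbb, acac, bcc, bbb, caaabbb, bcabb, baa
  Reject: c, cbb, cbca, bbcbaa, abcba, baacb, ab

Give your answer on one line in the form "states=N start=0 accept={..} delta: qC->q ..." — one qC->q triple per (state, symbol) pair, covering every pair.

states=2 start=0 accept={0} delta: 0a->1 0b->0 0c->1 1a->0 1b->1 1c->0

State merging on the prefix tree: take the shortest (then alphabetical) example prefix whose next move is undefined and point that move at state 0, else 1, else 2, ...; a target is out if some Accept/Reject pair would then sit in one state with the same input left (inseparable). If every existing state is out, open a new one.
a: 0a undefined. 0a->0: no, b/ab meet in 0 with "b" left. Open state 1: 0a->1.
b: 0b undefined. 0b->0: ok.
c: 0c undefined. 0c->0: no, aa/bbcbaa meet in 1 with "a" left. 0c->1: ok.
aa: 1a undefined. 1a->0: ok.
ab: 1b undefined. 1b->0: no, aa/cbb meet in 0. 1b->1: ok.
ac: 1c undefined. 1c->0: ok.
All examples now run through 2 states with every (state, symbol) defined. Accept strings end in {0}, Reject strings end in {1}; accept={0}.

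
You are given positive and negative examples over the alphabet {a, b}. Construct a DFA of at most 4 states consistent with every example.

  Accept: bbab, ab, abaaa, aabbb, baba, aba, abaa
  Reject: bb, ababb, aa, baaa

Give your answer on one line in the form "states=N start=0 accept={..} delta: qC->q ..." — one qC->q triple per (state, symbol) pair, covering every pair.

states=4 start=0 accept={2,3} delta: 0a->1 0b->0 1a->1 1b->2 2a->3 2b->1 3a->2 3b->0

Fold the examples into a partial DFA from state 0: repeatedly fix the first undefined (state, symbol) met by the shortest-then-alphabetical prefix, trying targets in increasing order and rejecting any under which an Accept and a Reject string meet in one state with the same remainder; add a state when all current targets are rejected. Accepting states are where Accept strings end.
a: 0a undefined. 0a->0: no, abaaa/baaa meet in 0 with "baaa" left. Open state 1: 0a->1.
b: 0b undefined. 0b->0: ok.
aa: 1a undefined. 1a->0: no, aabbb/bb meet in 0. 1a->1: ok.
ab: 1b undefined. 1b->0: no, bbab/bb meet in 0. 1b->1: no, bbab/ababb meet in 1. Open state 2: 1b->2.
aba: 2a undefined. 2a->0: no, abaaa/aa meet in 1. 2a->1: no, abaaa/aa meet in 1. 2a->2: no, aabbb/ababb meet in 2 with "bb" left. Open state 3: 2a->3.
aabb: 2b undefined. 2b->0: no, aabbb/bb meet in 0. 2b->1: ok.
abaa: 3a undefined. 3a->0: no, abaaa/aa meet in 1. 3a->1: no, abaaa/aa meet in 1. 3a->2: ok.
abab: 3b undefined. 3b->0: ok.
All examples now run through 4 states with every (state, symbol) defined. Accept strings end in {2,3}, Reject strings end in {0,1}; accept={2,3}.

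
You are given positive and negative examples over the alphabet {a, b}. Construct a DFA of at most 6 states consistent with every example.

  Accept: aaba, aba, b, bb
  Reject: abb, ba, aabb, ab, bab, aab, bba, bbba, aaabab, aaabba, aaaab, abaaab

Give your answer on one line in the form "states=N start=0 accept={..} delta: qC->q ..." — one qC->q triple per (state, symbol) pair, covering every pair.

states=4 start=0 accept={0,3} delta: 0a->1 0b->0 1a->1 1b->2 2a->3 2b->1 3a->0 3b->1

Grow the machine one transition at a time. Run the examples from 0; the earliest place one falls off (shortest prefix, ties alphabetical) gets sent to the lowest-numbered state that keeps every Accept/Reject pair distinguishable — a pair clashes when both reach the same state with identical unread suffix — and to a fresh state only if none does.
a: 0a undefined. 0a->0: no, aaba/ba meet in 0 with "ba" left. Open state 1: 0a->1.
b: 0b undefined. 0b->0: ok.
aa: 1a undefined. 1a->0: no, aaba/ba meet in 1. 1a->1: ok.
ab: 1b undefined. 1b->0: no, aaba/ba meet in 1. 1b->1: no, aaba/abb meet in 1. Open state 2: 1b->2.
aba: 2a undefined. 2a->0: no, aaba/aaabab meet in 0. 2a->1: no, aaba/ba meet in 1. 2a->2: no, aaba/ab meet in 2. Open state 3: 2a->3.
abb: 2b undefined. 2b->0: no, b/abb meet in 0. 2b->1: ok.
abaa: 3a undefined. 3a->0: ok.
aaabab: 3b undefined. 3b->0: no, b/aaabab meet in 0. 3b->1: ok.
All examples now run through 4 states with every (state, symbol) defined. Accept strings end in {0,3}, Reject strings end in {1,2}; accept={0,3}.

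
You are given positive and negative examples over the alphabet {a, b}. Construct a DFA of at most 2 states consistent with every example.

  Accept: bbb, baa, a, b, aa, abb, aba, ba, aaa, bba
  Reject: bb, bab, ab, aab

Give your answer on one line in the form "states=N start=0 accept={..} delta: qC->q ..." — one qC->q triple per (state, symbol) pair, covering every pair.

states=2 start=0 accept={1} delta: 0a->1 0b->1 1a->1 1b->0

Fold the examples into a partial DFA from state 0: repeatedly fix the first undefined (state, symbol) met by the shortest-then-alphabetical prefix, trying targets in increasing order and rejecting any under which an Accept and a Reject string meet in one state with the same remainder; add a state when all current targets are rejected. Accepting states are where Accept strings end.
a: 0a undefined. 0a->0: no, b/ab meet in 0 with "b" left. Open state 1: 0a->1.
b: 0b undefined. 0b->0: no, bbb/bb meet in 0. 0b->1: ok.
aa: 1a undefined. 1a->0: no, baa/bab meet in 1. 1a->1: ok.
ab: 1b undefined. 1b->0: ok.
All examples now run through 2 states with every (state, symbol) defined. Accept strings end in {1}, Reject strings end in {0}; accept={1}.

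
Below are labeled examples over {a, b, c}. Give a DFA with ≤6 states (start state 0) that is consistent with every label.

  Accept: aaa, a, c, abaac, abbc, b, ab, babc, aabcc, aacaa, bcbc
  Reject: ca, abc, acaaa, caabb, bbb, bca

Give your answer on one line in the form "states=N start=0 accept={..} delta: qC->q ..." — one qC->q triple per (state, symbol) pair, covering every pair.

State merging on the prefix tree: take the shortest (then alphabetical) example prefix whose next move is undefined and point that move at state 0, else 1, else 2, ...; a target is out if some Accept/Reject pair would then sit in one state with the same input left (inseparable). If every existing state is out, open a new one.
a: 0a undefined. 0a->0: ok.
b: 0b undefined. 0b->0: no, aaa/bbb meet in 0. Open state 1: 0b->1.
c: 0c undefined. 0c->0: no, aaa/ca meet in 0. 0c->1: ok.
ba: 1a undefined. 1a->0: no, aaa/ca meet in 0. 1a->1: no, c/ca meet in 1. Open state 2: 1a->2.
bb: 1b undefined. 1b->0: no, c/bbb meet in 1. 1b->1: no, c/bbb meet in 1. 1b->2: ok.
bc: 1c undefined. 1c->0: no, aaa/abc meet in 0. 1c->1: no, c/abc meet in 1. 1c->2: no, aacaa/bca meet in 2 with "a" left. Open state 3: 1c->3.
bab: 2b undefined. 2b->0: no, aaa/bbb meet in 0. 2b->1: no, c/bbb meet in 1. 2b->2: ok.
bca: 3a undefined. 3a->0: no, aaa/bca meet in 0. 3a->1: no, c/bca meet in 1. 3a->2: ok.
bcb: 3b undefined. 3b->0: ok.
caa: 2a undefined. 2a->0: no, aaa/acaaa meet in 0. 2a->1: no, abaac/abc meet in 3. 2a->2: no, aacaa/ca meet in 2. 2a->3: no, c/caabb meet in 1. Open state 4: 2a->4.
abbc: 2c undefined. 2c->0: ok.
caab: 4b undefined. 4b->0: no, c/caabb meet in 1. 4b->1: ok.
aabcc: 3c undefined. 3c->0: ok.
abaac: 4c undefined. 4c->0: ok.
acaaa: 4a undefined. 4a->0: no, aaa/acaaa meet in 0. 4a->1: no, c/acaaa meet in 1. 4a->2: ok.
All examples now run through 5 states with every (state, symbol) defined. Accept strings end in {0,1,4}, Reject strings end in {2,3}; accept={0,1,4}.

states=5 start=0 accept={0,1,4} delta: 0a->0 0b->1 0c->1 1a->2 1b->2 1c->3 2a->4 2b->2 2c->0 3a->2 3b->0 3c->0 4a->2 4b->1 4c->0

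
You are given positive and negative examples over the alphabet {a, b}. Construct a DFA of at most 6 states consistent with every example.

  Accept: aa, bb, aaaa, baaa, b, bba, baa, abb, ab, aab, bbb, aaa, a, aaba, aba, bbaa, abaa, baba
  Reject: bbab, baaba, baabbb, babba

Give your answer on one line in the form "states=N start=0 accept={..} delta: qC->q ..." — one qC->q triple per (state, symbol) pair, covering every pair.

Fold the examples into a partial DFA from state 0: repeatedly fix the first undefined (state, symbol) met by the shortest-then-alphabetical prefix, trying targets in increasing order and rejecting any under which an Accept and a Reject string meet in one state with the same remainder; add a state when all current targets are rejected. Accepting states are where Accept strings end.
a: 0a undefined. 0a->0: ok.
b: 0b undefined. 0b->0: no, aa/bbab meet in 0. Open state 1: 0b->1.
ba: 1a undefined. 1a->0: no, aa/baaba meet in 0. 1a->1: no, bba/baaba meet in 1 with "ba" left. Open state 2: 1a->2.
bb: 1b undefined. 1b->0: no, b/bbab meet in 1. 1b->1: ok.
baa: 2a undefined. 2a->0: no, bb/baabbb meet in 1. 2a->1: no, bb/baabbb meet in 1. 2a->2: no, baba/baaba meet in 2 with "ba" left. Open state 3: 2a->3.
bab: 2b undefined. 2b->0: no, aa/bbab meet in 0. 2b->1: no, bb/bbab meet in 1. 2b->2: no, bba/bbab meet in 2. 2b->3: no, baa/bbab meet in 3. Open state 4: 2b->4.
baaa: 3a undefined. 3a->0: ok.
baab: 3b undefined. 3b->0: no, aa/baaba meet in 0. 3b->1: no, bb/baabbb meet in 1. 3b->2: no, baa/baaba meet in 3. 3b->3: no, aa/baaba meet in 0. 3b->4: no, baba/baaba meet in 4 with "a" left. Open state 5: 3b->5.
baba: 4a undefined. 4a->0: ok.
babb: 4b undefined. 4b->0: no, aa/babba meet in 0. 4b->1: no, bba/babba meet in 2. 4b->2: no, baa/babba meet in 3. 4b->3: no, aa/babba meet in 0. 4b->4: no, aa/babba meet in 0. 4b->5: ok.
baaba: 5a undefined. 5a->0: no, aa/baaba meet in 0. 5a->1: no, bb/baaba meet in 1. 5a->2: no, bba/baaba meet in 2. 5a->3: no, baa/baaba meet in 3. 5a->4: ok.
baabb: 5b undefined. 5b->0: no, bb/baabbb meet in 1. 5b->1: no, bb/baabbb meet in 1. 5b->2: ok.
All examples now run through 6 states with every (state, symbol) defined. Accept strings end in {0,1,2,3}, Reject strings end in {4}; accept={0,1,2,3}.

states=6 start=0 accept={0,1,2,3} delta: 0a->0 0b->1 1a->2 1b->1 2a->3 2b->4 3a->0 3b->5 4a->0 4b->5 5a->4 5b->2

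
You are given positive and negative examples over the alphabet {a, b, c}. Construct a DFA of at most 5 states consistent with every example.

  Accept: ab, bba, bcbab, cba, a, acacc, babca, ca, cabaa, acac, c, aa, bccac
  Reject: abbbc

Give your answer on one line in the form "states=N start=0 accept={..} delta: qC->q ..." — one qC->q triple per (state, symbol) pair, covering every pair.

Fold the examples into a partial DFA from state 0: repeatedly fix the first undefined (state, symbol) met by the shortest-then-alphabetical prefix, trying targets in increasing order and rejecting any under which an Accept and a Reject string meet in one state with the same remainder; add a state when all current targets are rejected. Accepting states are where Accept strings end.
a: 0a undefined. 0a->0: ok.
b: 0b undefined. 0b->0: no, c/abbbc meet in 0 with "c" left. Open state 1: 0b->1.
c: 0c undefined. 0c->0: ok.
ba: 1a undefined. 1a->0: ok.
bb: 1b undefined. 1b->0: ok.
bc: 1c undefined. 1c->0: no, bba/abbbc meet in 0. 1c->1: no, ab/abbbc meet in 1. Open state 2: 1c->2.
bcb: 2b undefined. 2b->0: ok.
bcc: 2c undefined. 2c->0: ok.
babca: 2a undefined. 2a->0: ok.
All examples now run through 3 states with every (state, symbol) defined. Accept strings end in {0,1}, Reject strings end in {2}; accept={0,1}.

states=3 start=0 accept={0,1} delta: 0a->0 0b->1 0c->0 1a->0 1b->0 1c->2 2a->0 2b->0 2c->0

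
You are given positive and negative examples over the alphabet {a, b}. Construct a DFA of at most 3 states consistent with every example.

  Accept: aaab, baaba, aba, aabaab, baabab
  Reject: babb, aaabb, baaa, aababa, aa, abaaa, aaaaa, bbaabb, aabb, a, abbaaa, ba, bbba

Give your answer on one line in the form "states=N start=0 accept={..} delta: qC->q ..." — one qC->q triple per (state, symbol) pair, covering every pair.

states=3 start=0 accept={0,2} delta: 0a->1 0b->0 1a->1 1b->2 2a->0 2b->1

Fold the examples into a partial DFA from state 0: repeatedly fix the first undefined (state, symbol) met by the shortest-then-alphabetical prefix, trying targets in increasing order and rejecting any under which an Accept and a Reject string meet in one state with the same remainder; add a state when all current targets are rejected. Accepting states are where Accept strings end.
a: 0a undefined. 0a->0: no, aba/ba meet in 0 with "ba" left. Open state 1: 0a->1.
b: 0b undefined. 0b->0: ok.
aa: 1a undefined. 1a->0: no, baaba/baaa meet in 1. 1a->1: ok.
ab: 1b undefined. 1b->0: no, aaab/babb meet in 0. 1b->1: no, aaab/babb meet in 1. Open state 2: 1b->2.
aba: 2a undefined. 2a->0: ok.
abb: 2b undefined. 2b->0: no, baaba/babb meet in 0. 2b->1: ok.
All examples now run through 3 states with every (state, symbol) defined. Accept strings end in {0,2}, Reject strings end in {1}; accept={0,2}.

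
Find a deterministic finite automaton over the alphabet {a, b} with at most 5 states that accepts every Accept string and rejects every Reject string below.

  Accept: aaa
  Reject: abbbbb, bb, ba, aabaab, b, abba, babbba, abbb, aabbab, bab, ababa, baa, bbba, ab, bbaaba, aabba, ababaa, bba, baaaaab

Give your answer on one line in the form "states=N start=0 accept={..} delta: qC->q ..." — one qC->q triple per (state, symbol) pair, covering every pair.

Fold the examples into a partial DFA from state 0: repeatedly fix the first undefined (state, symbol) met by the shortest-then-alphabetical prefix, trying targets in increasing order and rejecting any under which an Accept and a Reject string meet in one state with the same remainder; add a state when all current targets are rejected. Accepting states are where Accept strings end.
a: 0a undefined. 0a->0: ok.
b: 0b undefined. 0b->0: no, aaa/abbbbb meet in 0. Open state 1: 0b->1.
ba: 1a undefined. 1a->0: no, aaa/ba meet in 0. 1a->1: ok.
bb: 1b undefined. 1b->0: no, aaa/bb meet in 0. 1b->1: ok.
All examples now run through 2 states with every (state, symbol) defined. Accept strings end in {0}, Reject strings end in {1}; accept={0}.

states=2 start=0 accept={0} delta: 0a->0 0b->1 1a->1 1b->1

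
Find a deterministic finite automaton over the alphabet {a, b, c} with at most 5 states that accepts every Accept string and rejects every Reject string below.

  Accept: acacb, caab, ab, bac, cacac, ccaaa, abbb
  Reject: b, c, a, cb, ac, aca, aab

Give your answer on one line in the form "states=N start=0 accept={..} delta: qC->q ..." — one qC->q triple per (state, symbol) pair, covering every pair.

Grow the machine one transition at a time. Run the examples from 0; the earliest place one falls off (shortest prefix, ties alphabetical) gets sent to the lowest-numbered state that keeps every Accept/Reject pair distinguishable — a pair clashes when both reach the same state with identical unread suffix — and to a fresh state only if none does.
a: 0a undefined. 0a->0: no, ab/b meet in 0 with "b" left. Open state 1: 0a->1.
b: 0b undefined. 0b->0: no, bac/ac meet in 1 with "c" left. 0b->1: ok.
c: 0c undefined. 0c->0: no, caab/aab meet in 1 with "ab" left. 0c->1: no, ab/cb meet in 1 with "b" left. Open state 2: 0c->2.
aa: 1a undefined. 1a->0: no, bac/c meet in 2. 1a->1: no, ab/aab meet in 1 with "b" left. 1a->2: ok.
ab: 1b undefined. 1b->0: ok.
ac: 1c undefined. 1c->0: no, acacb/b meet in 1. 1c->1: ok.
ca: 2a undefined. 2a->0: no, cacac/c meet in 2. 2a->1: no, caab/cb meet in 2 with "b" left. 2a->2: no, caab/cb meet in 2 with "b" left. Open state 3: 2a->3.
cb: 2b undefined. 2b->0: no, ab/cb meet in 0. 2b->1: ok.
cc: 2c undefined. 2c->0: no, acacb/b meet in 1. 2c->1: no, bac/b meet in 1. 2c->2: no, acacb/b meet in 1. 2c->3: ok.
caa: 3a undefined. 3a->0: no, caab/b meet in 1. 3a->1: ok.
cac: 3c undefined. 3c->0: no, cacac/b meet in 1. 3c->1: ok.
acacb: 3b undefined. 3b->0: ok.
All examples now run through 4 states with every (state, symbol) defined. Accept strings end in {0,3}, Reject strings end in {1,2}; accept={0,3}.

states=4 start=0 accept={0,3} delta: 0a->1 0b->1 0c->2 1a->2 1b->0 1c->1 2a->3 2b->1 2c->3 3a->1 3b->0 3c->1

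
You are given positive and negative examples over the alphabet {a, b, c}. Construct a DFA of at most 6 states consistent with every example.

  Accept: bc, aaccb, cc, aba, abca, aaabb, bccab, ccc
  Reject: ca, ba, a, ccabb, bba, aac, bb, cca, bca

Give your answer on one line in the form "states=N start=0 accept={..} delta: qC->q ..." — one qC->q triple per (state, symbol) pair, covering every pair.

states=5 start=0 accept={2,4} delta: 0a->1 0b->0 0c->2 1a->1 1b->3 1c->0 2a->0 2b->2 2c->4 3a->2 3b->4 3c->3 4a->3 4b->0 4c->2

Grow the machine one transition at a time. Run the examples from 0; the earliest place one falls off (shortest prefix, ties alphabetical) gets sent to the lowest-numbered state that keeps every Accept/Reject pair distinguishable — a pair clashes when both reach the same state with identical unread suffix — and to a fresh state only if none does.
a: 0a undefined. 0a->0: no, aba/ba meet in 0 with "ba" left. Open state 1: 0a->1.
b: 0b undefined. 0b->0: ok.
c: 0c undefined. 0c->0: no, bc/bb meet in 0. 0c->1: no, bc/ba meet in 1. Open state 2: 0c->2.
aa: 1a undefined. 1a->0: no, bc/aac meet in 2. 1a->1: ok.
ab: 1b undefined. 1b->0: no, aba/ba meet in 1. 1b->1: no, aba/ba meet in 1. 1b->2: no, aba/ca meet in 2 with "a" left. Open state 3: 1b->3.
ca: 2a undefined. 2a->0: ok.
cc: 2c undefined. 2c->0: no, cc/ca meet in 0. 2c->1: no, cc/ba meet in 1. 2c->2: no, bccab/ca meet in 0. 2c->3: no, aba/cca meet in 3 with "a" left. Open state 4: 2c->4.
aac: 1c undefined. 1c->0: ok.
aba: 3a undefined. 3a->0: no, aba/ca meet in 0. 3a->1: no, aba/ba meet in 1. 3a->2: ok.
abc: 3c undefined. 3c->0: no, abca/ba meet in 1. 3c->1: no, abca/ba meet in 1. 3c->2: no, abca/ca meet in 0. 3c->3: ok.
cca: 4a undefined. 4a->0: no, bccab/ca meet in 0. 4a->1: no, aaabb/ccabb meet in 3 with "b" left. 4a->2: no, bc/cca meet in 2. 4a->3: ok.
ccc: 4c undefined. 4c->0: no, ccc/ca meet in 0. 4c->1: no, ccc/ba meet in 1. 4c->2: ok.
ccab: 3b undefined. 3b->0: no, aaabb/ca meet in 0. 3b->1: no, aaabb/ba meet in 1. 3b->2: no, aaccb/ccabb meet in 2 with "b" left. 3b->3: no, aaabb/ccabb meet in 3. 3b->4: ok.
aaccb: 2b undefined. 2b->0: no, aaccb/ca meet in 0. 2b->1: no, aaccb/ba meet in 1. 2b->2: ok.
ccabb: 4b undefined. 4b->0: ok.
All examples now run through 5 states with every (state, symbol) defined. Accept strings end in {2,4}, Reject strings end in {0,1,3}; accept={2,4}.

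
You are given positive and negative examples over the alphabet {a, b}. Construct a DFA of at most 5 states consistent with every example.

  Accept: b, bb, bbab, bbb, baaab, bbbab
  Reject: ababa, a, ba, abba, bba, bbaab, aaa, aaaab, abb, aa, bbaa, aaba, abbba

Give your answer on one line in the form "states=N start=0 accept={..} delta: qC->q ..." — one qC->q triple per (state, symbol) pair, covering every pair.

State merging on the prefix tree: take the shortest (then alphabetical) example prefix whose next move is undefined and point that move at state 0, else 1, else 2, ...; a target is out if some Accept/Reject pair would then sit in one state with the same input left (inseparable). If every existing state is out, open a new one.
a: 0a undefined. 0a->0: no, b/aaaab meet in 0 with "b" left. Open state 1: 0a->1.
b: 0b undefined. 0b->0: ok.
aa: 1a undefined. 1a->0: no, b/bbaab meet in 0. 1a->1: no, bbab/bbaab meet in 1 with "b" left. Open state 2: 1a->2.
ab: 1b undefined. 1b->0: no, b/abb meet in 0. 1b->1: no, bbab/a meet in 1. 1b->2: no, bbab/aa meet in 2. Open state 3: 1b->3.
aaa: 2a undefined. 2a->0: no, b/aaa meet in 0. 2a->1: ok.
aab: 2b undefined. 2b->0: no, b/bbaab meet in 0. 2b->1: ok.
aba: 3a undefined. 3a->0: ok.
abb: 3b undefined. 3b->0: no, b/abb meet in 0. 3b->1: no, b/abbba meet in 0. 3b->2: ok.
All examples now run through 4 states with every (state, symbol) defined. Accept strings end in {0,3}, Reject strings end in {1,2}; accept={0,3}.

states=4 start=0 accept={0,3} delta: 0a->1 0b->0 1a->2 1b->3 2a->1 2b->1 3a->0 3b->2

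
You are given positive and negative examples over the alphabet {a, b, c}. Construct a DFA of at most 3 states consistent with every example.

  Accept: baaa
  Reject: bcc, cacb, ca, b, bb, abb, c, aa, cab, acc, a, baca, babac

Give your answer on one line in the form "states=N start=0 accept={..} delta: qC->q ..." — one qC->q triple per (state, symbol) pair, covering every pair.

Fold the examples into a partial DFA from state 0: repeatedly fix the first undefined (state, symbol) met by the shortest-then-alphabetical prefix, trying targets in increasing order and rejecting any under which an Accept and a Reject string meet in one state with the same remainder; add a state when all current targets are rejected. Accepting states are where Accept strings end.
a: 0a undefined. 0a->0: ok.
b: 0b undefined. 0b->0: no, baaa/b meet in 0. Open state 1: 0b->1.
c: 0c undefined. 0c->0: ok.
ba: 1a undefined. 1a->0: no, baaa/ca meet in 0. 1a->1: no, baaa/cacb meet in 1. Open state 2: 1a->2.
bb: 1b undefined. 1b->0: ok.
bc: 1c undefined. 1c->0: ok.
baa: 2a undefined. 2a->0: no, baaa/bcc meet in 0. 2a->1: ok.
bab: 2b undefined. 2b->0: ok.
bac: 2c undefined. 2c->0: ok.
All examples now run through 3 states with every (state, symbol) defined. Accept strings end in {2}, Reject strings end in {0,1}; accept={2}.

states=3 start=0 accept={2} delta: 0a->0 0b->1 0c->0 1a->2 1b->0 1c->0 2a->1 2b->0 2c->0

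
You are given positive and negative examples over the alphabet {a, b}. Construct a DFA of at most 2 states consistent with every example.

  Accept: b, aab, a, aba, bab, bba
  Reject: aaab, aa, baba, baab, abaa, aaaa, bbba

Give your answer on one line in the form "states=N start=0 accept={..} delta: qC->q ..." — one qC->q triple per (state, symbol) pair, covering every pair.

Fold the examples into a partial DFA from state 0: repeatedly fix the first undefined (state, symbol) met by the shortest-then-alphabetical prefix, trying targets in increasing order and rejecting any under which an Accept and a Reject string meet in one state with the same remainder; add a state when all current targets are rejected. Accepting states are where Accept strings end.
a: 0a undefined. 0a->0: no, b/aaab meet in 0 with "b" left. Open state 1: 0a->1.
b: 0b undefined. 0b->0: no, aab/baab meet in 1 with "ab" left. 0b->1: ok.
aa: 1a undefined. 1a->0: ok.
ab: 1b undefined. 1b->0: ok.
All examples now run through 2 states with every (state, symbol) defined. Accept strings end in {1}, Reject strings end in {0}; accept={1}.

states=2 start=0 accept={1} delta: 0a->1 0b->1 1a->0 1b->0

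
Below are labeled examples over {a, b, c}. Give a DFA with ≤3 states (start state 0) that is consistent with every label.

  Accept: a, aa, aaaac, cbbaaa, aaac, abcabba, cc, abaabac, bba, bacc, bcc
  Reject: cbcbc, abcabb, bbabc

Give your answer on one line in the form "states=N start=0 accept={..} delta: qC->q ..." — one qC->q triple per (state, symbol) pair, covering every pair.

states=3 start=0 accept={0} delta: 0a->0 0b->1 0c->0 1a->0 1b->0 1c->2 2a->1 2b->1 2c->0

Fold the examples into a partial DFA from state 0: repeatedly fix the first undefined (state, symbol) met by the shortest-then-alphabetical prefix, trying targets in increasing order and rejecting any under which an Accept and a Reject string meet in one state with the same remainder; add a state when all current targets are rejected. Accepting states are where Accept strings end.
a: 0a undefined. 0a->0: ok.
b: 0b undefined. 0b->0: no, aaaac/bbabc meet in 0 with "c" left. Open state 1: 0b->1.
c: 0c undefined. 0c->0: ok.
ba: 1a undefined. 1a->0: ok.
bb: 1b undefined. 1b->0: ok.
bc: 1c undefined. 1c->0: no, a/cbcbc meet in 0. 1c->1: no, a/cbcbc meet in 0. Open state 2: 1c->2.
bcc: 2c undefined. 2c->0: ok.
abca: 2a undefined. 2a->0: no, a/abcabb meet in 0. 2a->1: ok.
cbcb: 2b undefined. 2b->0: no, a/cbcbc meet in 0. 2b->1: ok.
All examples now run through 3 states with every (state, symbol) defined. Accept strings end in {0}, Reject strings end in {1,2}; accept={0}.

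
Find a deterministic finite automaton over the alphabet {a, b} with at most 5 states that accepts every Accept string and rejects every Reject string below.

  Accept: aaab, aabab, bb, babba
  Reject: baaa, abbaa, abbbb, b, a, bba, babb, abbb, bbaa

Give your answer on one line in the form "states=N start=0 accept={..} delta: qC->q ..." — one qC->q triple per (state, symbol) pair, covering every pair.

Grow the machine one transition at a time. Run the examples from 0; the earliest place one falls off (shortest prefix, ties alphabetical) gets sent to the lowest-numbered state that keeps every Accept/Reject pair distinguishable — a pair clashes when both reach the same state with identical unread suffix — and to a fresh state only if none does.
a: 0a undefined. 0a->0: no, aaab/b meet in 0 with "b" left. Open state 1: 0a->1.
b: 0b undefined. 0b->0: no, bb/b meet in 0. 0b->1: ok.
aa: 1a undefined. 1a->0: no, aaab/babb meet in 1 with "b" left. 1a->1: ok.
ab: 1b undefined. 1b->0: no, aaab/abbb meet in 0. 1b->1: no, aaab/baaa meet in 1. Open state 2: 1b->2.
abb: 2b undefined. 2b->0: no, aaab/abbbb meet in 2. 2b->1: no, aaab/abbb meet in 2. 2b->2: no, aaab/abbbb meet in 2. Open state 3: 2b->3.
bba: 2a undefined. 2a->0: no, aabab/baaa meet in 1. 2a->1: ok.
abba: 3a undefined. 3a->0: ok.
abbb: 3b undefined. 3b->0: no, babba/abbb meet in 0. 3b->1: no, aaab/abbbb meet in 2. 3b->2: no, aaab/abbb meet in 2. 3b->3: ok.
All examples now run through 4 states with every (state, symbol) defined. Accept strings end in {0,2}, Reject strings end in {1,3}; accept={0,2}.

states=4 start=0 accept={0,2} delta: 0a->1 0b->1 1a->1 1b->2 2a->1 2b->3 3a->0 3b->3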